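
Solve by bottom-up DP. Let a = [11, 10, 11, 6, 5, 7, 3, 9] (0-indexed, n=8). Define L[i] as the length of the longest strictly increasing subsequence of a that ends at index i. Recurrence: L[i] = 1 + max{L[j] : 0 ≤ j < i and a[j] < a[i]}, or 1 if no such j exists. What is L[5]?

   i    0    1    2    3    4    5    6    7
a[i]   11   10   11    6    5    7    3    9
L[i]    1    1    2    1    1    2    1    3

2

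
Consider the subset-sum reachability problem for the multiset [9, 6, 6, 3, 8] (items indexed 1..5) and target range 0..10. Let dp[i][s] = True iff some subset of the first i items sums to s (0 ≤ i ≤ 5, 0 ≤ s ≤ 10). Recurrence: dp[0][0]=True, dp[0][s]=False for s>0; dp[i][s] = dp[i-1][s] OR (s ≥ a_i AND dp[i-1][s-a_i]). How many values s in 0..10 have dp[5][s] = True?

i\s   0   1   2   3   4   5   6   7   8   9  10
  0   T   F   F   F   F   F   F   F   F   F   F
  1   T   F   F   F   F   F   F   F   F   T   F
  2   T   F   F   F   F   F   T   F   F   T   F
  3   T   F   F   F   F   F   T   F   F   T   F
  4   T   F   F   T   F   F   T   F   F   T   F
  5   T   F   F   T   F   F   T   F   T   T   F

5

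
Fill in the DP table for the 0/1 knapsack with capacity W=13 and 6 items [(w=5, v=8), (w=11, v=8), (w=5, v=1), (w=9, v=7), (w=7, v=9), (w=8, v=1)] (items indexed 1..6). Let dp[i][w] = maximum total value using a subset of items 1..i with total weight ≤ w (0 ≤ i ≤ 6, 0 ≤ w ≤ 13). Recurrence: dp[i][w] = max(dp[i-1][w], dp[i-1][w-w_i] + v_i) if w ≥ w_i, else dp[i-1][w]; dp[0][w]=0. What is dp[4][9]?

8

i\w   0   1   2   3   4   5   6   7   8   9  10  11  12  13
  0   0   0   0   0   0   0   0   0   0   0   0   0   0   0
  1   0   0   0   0   0   8   8   8   8   8   8   8   8   8
  2   0   0   0   0   0   8   8   8   8   8   8   8   8   8
  3   0   0   0   0   0   8   8   8   8   8   9   9   9   9
  4   0   0   0   0   0   8   8   8   8   8   9   9   9   9
  5   0   0   0   0   0   8   8   9   9   9   9   9  17  17
  6   0   0   0   0   0   8   8   9   9   9   9   9  17  17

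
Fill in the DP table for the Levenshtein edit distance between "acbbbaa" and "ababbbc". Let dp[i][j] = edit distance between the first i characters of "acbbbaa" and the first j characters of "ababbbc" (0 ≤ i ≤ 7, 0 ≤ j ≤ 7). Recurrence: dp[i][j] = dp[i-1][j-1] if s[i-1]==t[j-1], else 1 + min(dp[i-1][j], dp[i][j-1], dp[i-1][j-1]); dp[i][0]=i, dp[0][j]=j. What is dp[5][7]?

3

   ''  a  b  a  b  b  b  c
''  0  1  2  3  4  5  6  7
 a  1  0  1  2  3  4  5  6
 c  2  1  1  2  3  4  5  5
 b  3  2  1  2  2  3  4  5
 b  4  3  2  2  2  2  3  4
 b  5  4  3  3  2  2  2  3
 a  6  5  4  3  3  3  3  3
 a  7  6  5  4  4  4  4  4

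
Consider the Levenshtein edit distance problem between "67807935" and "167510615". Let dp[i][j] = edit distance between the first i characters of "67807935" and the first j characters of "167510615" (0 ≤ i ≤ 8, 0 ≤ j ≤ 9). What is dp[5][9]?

6

   ''  1  6  7  5  1  0  6  1  5
''  0  1  2  3  4  5  6  7  8  9
 6  1  1  1  2  3  4  5  6  7  8
 7  2  2  2  1  2  3  4  5  6  7
 8  3  3  3  2  2  3  4  5  6  7
 0  4  4  4  3  3  3  3  4  5  6
 7  5  5  5  4  4  4  4  4  5  6
 9  6  6  6  5  5  5  5  5  5  6
 3  7  7  7  6  6  6  6  6  6  6
 5  8  8  8  7  6  7  7  7  7  6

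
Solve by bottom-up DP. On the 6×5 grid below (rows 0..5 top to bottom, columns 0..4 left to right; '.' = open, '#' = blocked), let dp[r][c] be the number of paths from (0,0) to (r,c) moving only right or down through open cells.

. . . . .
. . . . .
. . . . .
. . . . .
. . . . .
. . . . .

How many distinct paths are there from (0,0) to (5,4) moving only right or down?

126

r\c   0   1   2   3   4
  0   1   1   1   1   1
  1   1   2   3   4   5
  2   1   3   6  10  15
  3   1   4  10  20  35
  4   1   5  15  35  70
  5   1   6  21  56 126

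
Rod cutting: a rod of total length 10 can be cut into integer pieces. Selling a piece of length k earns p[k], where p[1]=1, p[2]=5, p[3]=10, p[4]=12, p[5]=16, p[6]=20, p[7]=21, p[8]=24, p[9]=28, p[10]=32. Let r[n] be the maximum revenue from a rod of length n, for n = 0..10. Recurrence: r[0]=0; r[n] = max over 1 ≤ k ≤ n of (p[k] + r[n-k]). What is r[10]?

32

   n    0    1    2    3    4    5    6    7    8    9   10
r[n]    0    1    5   10   12   16   20   22   26   30   32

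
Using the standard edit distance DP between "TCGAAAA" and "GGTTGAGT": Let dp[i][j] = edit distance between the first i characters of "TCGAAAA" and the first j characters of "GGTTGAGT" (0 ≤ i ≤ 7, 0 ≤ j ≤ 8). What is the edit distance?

   ''  G  G  T  T  G  A  G  T
''  0  1  2  3  4  5  6  7  8
 T  1  1  2  2  3  4  5  6  7
 C  2  2  2  3  3  4  5  6  7
 G  3  2  2  3  4  3  4  5  6
 A  4  3  3  3  4  4  3  4  5
 A  5  4  4  4  4  5  4  4  5
 A  6  5  5  5  5  5  5  5  5
 A  7  6  6  6  6  6  5  6  6

6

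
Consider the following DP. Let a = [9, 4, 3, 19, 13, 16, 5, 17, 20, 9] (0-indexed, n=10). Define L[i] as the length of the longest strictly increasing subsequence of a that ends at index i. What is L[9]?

   i    0    1    2    3    4    5    6    7    8    9
a[i]    9    4    3   19   13   16    5   17   20    9
L[i]    1    1    1    2    2    3    2    4    5    3

3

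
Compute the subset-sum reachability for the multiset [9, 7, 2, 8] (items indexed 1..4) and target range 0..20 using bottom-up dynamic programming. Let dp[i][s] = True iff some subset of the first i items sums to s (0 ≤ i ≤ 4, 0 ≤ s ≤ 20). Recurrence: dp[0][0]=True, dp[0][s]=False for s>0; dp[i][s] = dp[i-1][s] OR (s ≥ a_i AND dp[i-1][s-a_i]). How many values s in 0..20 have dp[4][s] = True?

12

i\s   0   1   2   3   4   5   6   7   8   9  10  11  12  13  14  15  16  17  18  19  20
  0   T   F   F   F   F   F   F   F   F   F   F   F   F   F   F   F   F   F   F   F   F
  1   T   F   F   F   F   F   F   F   F   T   F   F   F   F   F   F   F   F   F   F   F
  2   T   F   F   F   F   F   F   T   F   T   F   F   F   F   F   F   T   F   F   F   F
  3   T   F   T   F   F   F   F   T   F   T   F   T   F   F   F   F   T   F   T   F   F
  4   T   F   T   F   F   F   F   T   T   T   T   T   F   F   F   T   T   T   T   T   F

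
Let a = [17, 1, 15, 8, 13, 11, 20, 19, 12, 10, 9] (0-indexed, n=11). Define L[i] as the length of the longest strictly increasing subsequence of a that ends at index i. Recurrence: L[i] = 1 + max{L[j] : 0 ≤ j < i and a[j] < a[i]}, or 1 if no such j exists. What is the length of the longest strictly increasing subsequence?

4

   i    0    1    2    3    4    5    6    7    8    9   10
a[i]   17    1   15    8   13   11   20   19   12   10    9
L[i]    1    1    2    2    3    3    4    4    4    3    3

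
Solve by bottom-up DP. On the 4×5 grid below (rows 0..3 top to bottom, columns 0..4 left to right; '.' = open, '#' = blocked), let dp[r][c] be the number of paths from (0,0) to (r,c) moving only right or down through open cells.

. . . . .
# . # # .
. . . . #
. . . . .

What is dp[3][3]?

3

r\c   0   1   2   3   4
  0   1   1   1   1   1
  1   0   1   0   0   1
  2   0   1   1   1   0
  3   0   1   2   3   3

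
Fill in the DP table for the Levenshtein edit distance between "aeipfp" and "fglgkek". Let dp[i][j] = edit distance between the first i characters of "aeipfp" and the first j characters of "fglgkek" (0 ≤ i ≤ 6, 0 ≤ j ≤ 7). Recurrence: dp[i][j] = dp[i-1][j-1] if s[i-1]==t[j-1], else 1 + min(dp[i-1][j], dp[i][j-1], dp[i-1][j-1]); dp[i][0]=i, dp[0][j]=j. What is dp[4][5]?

5

   ''  f  g  l  g  k  e  k
''  0  1  2  3  4  5  6  7
 a  1  1  2  3  4  5  6  7
 e  2  2  2  3  4  5  5  6
 i  3  3  3  3  4  5  6  6
 p  4  4  4  4  4  5  6  7
 f  5  4  5  5  5  5  6  7
 p  6  5  5  6  6  6  6  7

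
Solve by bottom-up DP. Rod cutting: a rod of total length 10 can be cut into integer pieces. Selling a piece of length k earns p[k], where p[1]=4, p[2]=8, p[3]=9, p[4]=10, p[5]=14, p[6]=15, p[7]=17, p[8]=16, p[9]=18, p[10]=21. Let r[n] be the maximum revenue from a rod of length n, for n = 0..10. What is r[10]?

   n    0    1    2    3    4    5    6    7    8    9   10
r[n]    0    4    8   12   16   20   24   28   32   36   40

40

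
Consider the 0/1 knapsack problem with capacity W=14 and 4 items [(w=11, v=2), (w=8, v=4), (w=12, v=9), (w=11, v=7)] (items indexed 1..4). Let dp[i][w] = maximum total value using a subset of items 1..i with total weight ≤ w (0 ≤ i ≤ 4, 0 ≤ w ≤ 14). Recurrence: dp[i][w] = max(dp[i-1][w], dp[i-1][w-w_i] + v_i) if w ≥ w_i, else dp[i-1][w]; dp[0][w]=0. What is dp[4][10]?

i\w   0   1   2   3   4   5   6   7   8   9  10  11  12  13  14
  0   0   0   0   0   0   0   0   0   0   0   0   0   0   0   0
  1   0   0   0   0   0   0   0   0   0   0   0   2   2   2   2
  2   0   0   0   0   0   0   0   0   4   4   4   4   4   4   4
  3   0   0   0   0   0   0   0   0   4   4   4   4   9   9   9
  4   0   0   0   0   0   0   0   0   4   4   4   7   9   9   9

4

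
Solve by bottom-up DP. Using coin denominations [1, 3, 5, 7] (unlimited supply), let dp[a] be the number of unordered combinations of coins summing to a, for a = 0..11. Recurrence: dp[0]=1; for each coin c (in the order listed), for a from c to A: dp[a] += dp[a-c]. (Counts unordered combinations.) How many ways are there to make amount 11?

10

after  coin     0     1     2     3     4     5     6     7     8     9    10    11
          1     1     1     1     1     1     1     1     1     1     1     1     1
          3     1     1     1     2     2     2     3     3     3     4     4     4
          5     1     1     1     2     2     3     4     4     5     6     7     8
          7     1     1     1     2     2     3     4     5     6     7     9    10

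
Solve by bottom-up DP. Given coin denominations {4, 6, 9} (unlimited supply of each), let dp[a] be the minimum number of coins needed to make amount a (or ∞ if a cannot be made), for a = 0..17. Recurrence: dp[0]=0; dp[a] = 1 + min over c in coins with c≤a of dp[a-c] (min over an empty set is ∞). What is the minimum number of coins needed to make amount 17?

 a  0  1  2  3  4  5  6  7  8  9 10 11 12 13 14 15 16 17
dp  0  -  -  -  1  -  1  -  2  1  2  -  2  2  3  2  3  3
(- denotes ∞ / unreachable)

3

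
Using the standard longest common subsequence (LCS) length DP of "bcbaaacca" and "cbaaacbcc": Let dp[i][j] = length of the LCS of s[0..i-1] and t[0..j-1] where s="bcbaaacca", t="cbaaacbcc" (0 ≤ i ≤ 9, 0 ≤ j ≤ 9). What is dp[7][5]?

5

   ''  c  b  a  a  a  c  b  c  c
''  0  0  0  0  0  0  0  0  0  0
 b  0  0  1  1  1  1  1  1  1  1
 c  0  1  1  1  1  1  2  2  2  2
 b  0  1  2  2  2  2  2  3  3  3
 a  0  1  2  3  3  3  3  3  3  3
 a  0  1  2  3  4  4  4  4  4  4
 a  0  1  2  3  4  5  5  5  5  5
 c  0  1  2  3  4  5  6  6  6  6
 c  0  1  2  3  4  5  6  6  7  7
 a  0  1  2  3  4  5  6  6  7  7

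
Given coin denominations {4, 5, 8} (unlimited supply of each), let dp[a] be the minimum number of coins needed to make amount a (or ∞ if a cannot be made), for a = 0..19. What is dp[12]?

 a  0  1  2  3  4  5  6  7  8  9 10 11 12 13 14 15 16 17 18 19
dp  0  -  -  -  1  1  -  -  1  2  2  -  2  2  3  3  2  3  3  4
(- denotes ∞ / unreachable)

2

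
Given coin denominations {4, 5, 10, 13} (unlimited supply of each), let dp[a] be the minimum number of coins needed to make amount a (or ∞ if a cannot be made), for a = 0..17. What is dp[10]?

 a  0  1  2  3  4  5  6  7  8  9 10 11 12 13 14 15 16 17
dp  0  -  -  -  1  1  -  -  2  2  1  -  3  1  2  2  4  2
(- denotes ∞ / unreachable)

1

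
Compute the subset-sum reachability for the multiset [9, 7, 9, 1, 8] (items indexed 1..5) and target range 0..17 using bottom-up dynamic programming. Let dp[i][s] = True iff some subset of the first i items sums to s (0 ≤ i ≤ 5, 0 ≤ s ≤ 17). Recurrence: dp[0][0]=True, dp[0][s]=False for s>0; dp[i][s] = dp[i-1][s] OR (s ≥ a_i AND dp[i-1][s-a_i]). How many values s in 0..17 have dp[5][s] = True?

i\s   0   1   2   3   4   5   6   7   8   9  10  11  12  13  14  15  16  17
  0   T   F   F   F   F   F   F   F   F   F   F   F   F   F   F   F   F   F
  1   T   F   F   F   F   F   F   F   F   T   F   F   F   F   F   F   F   F
  2   T   F   F   F   F   F   F   T   F   T   F   F   F   F   F   F   T   F
  3   T   F   F   F   F   F   F   T   F   T   F   F   F   F   F   F   T   F
  4   T   T   F   F   F   F   F   T   T   T   T   F   F   F   F   F   T   T
  5   T   T   F   F   F   F   F   T   T   T   T   F   F   F   F   T   T   T

9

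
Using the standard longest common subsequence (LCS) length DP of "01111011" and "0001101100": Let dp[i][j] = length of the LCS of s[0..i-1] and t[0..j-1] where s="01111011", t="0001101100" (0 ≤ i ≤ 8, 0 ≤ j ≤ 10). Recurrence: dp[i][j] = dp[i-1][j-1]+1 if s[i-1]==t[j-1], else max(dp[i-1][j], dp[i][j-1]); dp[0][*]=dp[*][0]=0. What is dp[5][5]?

   ''  0  0  0  1  1  0  1  1  0  0
''  0  0  0  0  0  0  0  0  0  0  0
 0  0  1  1  1  1  1  1  1  1  1  1
 1  0  1  1  1  2  2  2  2  2  2  2
 1  0  1  1  1  2  3  3  3  3  3  3
 1  0  1  1  1  2  3  3  4  4  4  4
 1  0  1  1  1  2  3  3  4  5  5  5
 0  0  1  2  2  2  3  4  4  5  6  6
 1  0  1  2  2  3  3  4  5  5  6  6
 1  0  1  2  2  3  4  4  5  6  6  6

3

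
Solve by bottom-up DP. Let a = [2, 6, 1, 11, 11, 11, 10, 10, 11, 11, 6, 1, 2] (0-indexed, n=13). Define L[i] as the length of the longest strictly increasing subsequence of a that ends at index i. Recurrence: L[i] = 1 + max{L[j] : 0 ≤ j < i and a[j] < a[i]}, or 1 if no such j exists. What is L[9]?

4

   i    0    1    2    3    4    5    6    7    8    9   10   11   12
a[i]    2    6    1   11   11   11   10   10   11   11    6    1    2
L[i]    1    2    1    3    3    3    3    3    4    4    2    1    2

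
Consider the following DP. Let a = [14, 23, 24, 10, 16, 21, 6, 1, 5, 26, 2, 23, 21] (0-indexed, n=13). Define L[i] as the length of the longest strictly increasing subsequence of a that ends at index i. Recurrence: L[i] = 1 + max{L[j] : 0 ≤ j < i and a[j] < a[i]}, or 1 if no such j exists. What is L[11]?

4

   i    0    1    2    3    4    5    6    7    8    9   10   11   12
a[i]   14   23   24   10   16   21    6    1    5   26    2   23   21
L[i]    1    2    3    1    2    3    1    1    2    4    2    4    3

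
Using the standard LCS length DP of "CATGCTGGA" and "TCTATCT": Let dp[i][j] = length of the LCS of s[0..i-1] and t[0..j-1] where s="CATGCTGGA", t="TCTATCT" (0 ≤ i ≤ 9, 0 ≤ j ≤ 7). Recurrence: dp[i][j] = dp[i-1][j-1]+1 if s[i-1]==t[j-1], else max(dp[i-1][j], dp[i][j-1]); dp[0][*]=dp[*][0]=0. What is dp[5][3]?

2

   ''  T  C  T  A  T  C  T
''  0  0  0  0  0  0  0  0
 C  0  0  1  1  1  1  1  1
 A  0  0  1  1  2  2  2  2
 T  0  1  1  2  2  3  3  3
 G  0  1  1  2  2  3  3  3
 C  0  1  2  2  2  3  4  4
 T  0  1  2  3  3  3  4  5
 G  0  1  2  3  3  3  4  5
 G  0  1  2  3  3  3  4  5
 A  0  1  2  3  4  4  4  5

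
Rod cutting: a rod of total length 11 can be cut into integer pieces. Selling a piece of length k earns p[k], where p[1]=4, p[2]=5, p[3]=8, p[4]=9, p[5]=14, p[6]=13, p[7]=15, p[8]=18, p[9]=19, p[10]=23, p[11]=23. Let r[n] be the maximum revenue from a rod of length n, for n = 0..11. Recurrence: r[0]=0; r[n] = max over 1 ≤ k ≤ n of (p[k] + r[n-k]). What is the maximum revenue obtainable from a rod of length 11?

44

   n    0    1    2    3    4    5    6    7    8    9   10   11
r[n]    0    4    8   12   16   20   24   28   32   36   40   44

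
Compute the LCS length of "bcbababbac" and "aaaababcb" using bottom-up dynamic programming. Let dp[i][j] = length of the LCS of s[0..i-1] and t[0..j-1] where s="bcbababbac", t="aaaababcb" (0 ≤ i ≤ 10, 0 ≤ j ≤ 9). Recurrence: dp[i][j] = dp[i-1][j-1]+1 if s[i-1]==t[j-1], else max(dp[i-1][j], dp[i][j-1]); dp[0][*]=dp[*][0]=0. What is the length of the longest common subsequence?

   ''  a  a  a  a  b  a  b  c  b
''  0  0  0  0  0  0  0  0  0  0
 b  0  0  0  0  0  1  1  1  1  1
 c  0  0  0  0  0  1  1  1  2  2
 b  0  0  0  0  0  1  1  2  2  3
 a  0  1  1  1  1  1  2  2  2  3
 b  0  1  1  1  1  2  2  3  3  3
 a  0  1  2  2  2  2  3  3  3  3
 b  0  1  2  2  2  3  3  4  4  4
 b  0  1  2  2  2  3  3  4  4  5
 a  0  1  2  3  3  3  4  4  4  5
 c  0  1  2  3  3  3  4  4  5  5

5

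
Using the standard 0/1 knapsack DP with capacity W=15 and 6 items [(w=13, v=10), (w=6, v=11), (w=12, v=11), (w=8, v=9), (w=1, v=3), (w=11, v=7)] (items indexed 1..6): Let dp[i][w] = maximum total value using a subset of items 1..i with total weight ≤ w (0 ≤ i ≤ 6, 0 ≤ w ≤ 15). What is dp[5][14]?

i\w   0   1   2   3   4   5   6   7   8   9  10  11  12  13  14  15
  0   0   0   0   0   0   0   0   0   0   0   0   0   0   0   0   0
  1   0   0   0   0   0   0   0   0   0   0   0   0   0  10  10  10
  2   0   0   0   0   0   0  11  11  11  11  11  11  11  11  11  11
  3   0   0   0   0   0   0  11  11  11  11  11  11  11  11  11  11
  4   0   0   0   0   0   0  11  11  11  11  11  11  11  11  20  20
  5   0   3   3   3   3   3  11  14  14  14  14  14  14  14  20  23
  6   0   3   3   3   3   3  11  14  14  14  14  14  14  14  20  23

20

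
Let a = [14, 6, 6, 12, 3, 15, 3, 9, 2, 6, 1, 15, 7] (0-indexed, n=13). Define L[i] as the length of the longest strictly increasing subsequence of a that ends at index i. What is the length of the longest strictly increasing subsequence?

   i    0    1    2    3    4    5    6    7    8    9   10   11   12
a[i]   14    6    6   12    3   15    3    9    2    6    1   15    7
L[i]    1    1    1    2    1    3    1    2    1    2    1    3    3

3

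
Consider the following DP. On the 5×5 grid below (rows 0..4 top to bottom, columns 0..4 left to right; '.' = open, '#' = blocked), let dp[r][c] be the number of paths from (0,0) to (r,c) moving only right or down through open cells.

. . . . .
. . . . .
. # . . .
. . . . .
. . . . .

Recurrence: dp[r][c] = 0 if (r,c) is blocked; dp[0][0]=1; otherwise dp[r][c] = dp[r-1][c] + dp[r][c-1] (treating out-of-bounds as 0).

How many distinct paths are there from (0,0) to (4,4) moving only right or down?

r\c   0   1   2   3   4
  0   1   1   1   1   1
  1   1   2   3   4   5
  2   1   0   3   7  12
  3   1   1   4  11  23
  4   1   2   6  17  40

40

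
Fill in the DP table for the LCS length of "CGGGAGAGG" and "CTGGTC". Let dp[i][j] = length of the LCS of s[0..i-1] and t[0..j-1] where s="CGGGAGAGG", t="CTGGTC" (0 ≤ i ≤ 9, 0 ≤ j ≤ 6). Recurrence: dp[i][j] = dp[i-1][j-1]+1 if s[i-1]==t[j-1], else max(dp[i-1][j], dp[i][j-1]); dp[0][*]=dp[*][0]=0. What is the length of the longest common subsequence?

3

   ''  C  T  G  G  T  C
''  0  0  0  0  0  0  0
 C  0  1  1  1  1  1  1
 G  0  1  1  2  2  2  2
 G  0  1  1  2  3  3  3
 G  0  1  1  2  3  3  3
 A  0  1  1  2  3  3  3
 G  0  1  1  2  3  3  3
 A  0  1  1  2  3  3  3
 G  0  1  1  2  3  3  3
 G  0  1  1  2  3  3  3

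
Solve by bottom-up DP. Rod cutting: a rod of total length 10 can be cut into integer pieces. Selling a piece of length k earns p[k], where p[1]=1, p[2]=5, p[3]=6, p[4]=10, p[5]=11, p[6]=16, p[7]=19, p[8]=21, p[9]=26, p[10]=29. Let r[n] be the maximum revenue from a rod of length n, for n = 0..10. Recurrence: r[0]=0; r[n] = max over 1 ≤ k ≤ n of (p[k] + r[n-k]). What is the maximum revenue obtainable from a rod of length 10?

   n    0    1    2    3    4    5    6    7    8    9   10
r[n]    0    1    5    6   10   11   16   19   21   26   29

29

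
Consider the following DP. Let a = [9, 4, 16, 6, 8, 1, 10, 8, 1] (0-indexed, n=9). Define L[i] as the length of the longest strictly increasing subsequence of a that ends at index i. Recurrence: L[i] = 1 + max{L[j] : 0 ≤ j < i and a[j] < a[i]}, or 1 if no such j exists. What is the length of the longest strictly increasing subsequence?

4

   i    0    1    2    3    4    5    6    7    8
a[i]    9    4   16    6    8    1   10    8    1
L[i]    1    1    2    2    3    1    4    3    1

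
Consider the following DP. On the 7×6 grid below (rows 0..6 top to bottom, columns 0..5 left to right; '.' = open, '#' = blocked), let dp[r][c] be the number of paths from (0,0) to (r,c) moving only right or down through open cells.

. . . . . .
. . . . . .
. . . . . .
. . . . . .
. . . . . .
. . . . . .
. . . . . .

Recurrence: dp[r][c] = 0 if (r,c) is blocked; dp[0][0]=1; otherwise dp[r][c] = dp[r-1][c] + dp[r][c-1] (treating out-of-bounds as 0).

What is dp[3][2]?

10

r\c   0   1   2   3   4   5
  0   1   1   1   1   1   1
  1   1   2   3   4   5   6
  2   1   3   6  10  15  21
  3   1   4  10  20  35  56
  4   1   5  15  35  70 126
  5   1   6  21  56 126 252
  6   1   7  28  84 210 462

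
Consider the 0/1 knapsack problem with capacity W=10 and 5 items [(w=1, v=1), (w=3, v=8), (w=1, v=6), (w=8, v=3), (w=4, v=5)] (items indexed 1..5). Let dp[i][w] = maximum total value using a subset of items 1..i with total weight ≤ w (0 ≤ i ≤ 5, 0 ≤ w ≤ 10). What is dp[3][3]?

8

i\w   0   1   2   3   4   5   6   7   8   9  10
  0   0   0   0   0   0   0   0   0   0   0   0
  1   0   1   1   1   1   1   1   1   1   1   1
  2   0   1   1   8   9   9   9   9   9   9   9
  3   0   6   7   8  14  15  15  15  15  15  15
  4   0   6   7   8  14  15  15  15  15  15  15
  5   0   6   7   8  14  15  15  15  19  20  20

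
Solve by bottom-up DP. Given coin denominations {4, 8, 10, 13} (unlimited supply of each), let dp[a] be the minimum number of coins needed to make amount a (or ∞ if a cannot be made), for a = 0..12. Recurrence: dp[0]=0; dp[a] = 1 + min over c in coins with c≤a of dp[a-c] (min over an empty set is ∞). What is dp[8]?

1

 a  0  1  2  3  4  5  6  7  8  9 10 11 12
dp  0  -  -  -  1  -  -  -  1  -  1  -  2
(- denotes ∞ / unreachable)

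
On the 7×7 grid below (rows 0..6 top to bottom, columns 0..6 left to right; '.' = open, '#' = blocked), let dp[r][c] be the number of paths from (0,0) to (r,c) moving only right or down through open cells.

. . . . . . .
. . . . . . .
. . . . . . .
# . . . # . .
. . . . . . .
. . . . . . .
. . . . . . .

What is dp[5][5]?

r\c   0   1   2   3   4   5   6
  0   1   1   1   1   1   1   1
  1   1   2   3   4   5   6   7
  2   1   3   6  10  15  21  28
  3   0   3   9  19   0  21  49
  4   0   3  12  31  31  52 101
  5   0   3  15  46  77 129 230
  6   0   3  18  64 141 270 500

129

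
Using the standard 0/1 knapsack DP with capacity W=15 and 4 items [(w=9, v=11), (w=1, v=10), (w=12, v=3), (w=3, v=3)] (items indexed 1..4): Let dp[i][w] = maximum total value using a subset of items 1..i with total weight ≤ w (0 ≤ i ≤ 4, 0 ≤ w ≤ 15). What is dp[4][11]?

i\w   0   1   2   3   4   5   6   7   8   9  10  11  12  13  14  15
  0   0   0   0   0   0   0   0   0   0   0   0   0   0   0   0   0
  1   0   0   0   0   0   0   0   0   0  11  11  11  11  11  11  11
  2   0  10  10  10  10  10  10  10  10  11  21  21  21  21  21  21
  3   0  10  10  10  10  10  10  10  10  11  21  21  21  21  21  21
  4   0  10  10  10  13  13  13  13  13  13  21  21  21  24  24  24

21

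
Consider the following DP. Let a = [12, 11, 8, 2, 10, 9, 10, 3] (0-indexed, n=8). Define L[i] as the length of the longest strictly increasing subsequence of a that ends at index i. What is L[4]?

2

   i    0    1    2    3    4    5    6    7
a[i]   12   11    8    2   10    9   10    3
L[i]    1    1    1    1    2    2    3    2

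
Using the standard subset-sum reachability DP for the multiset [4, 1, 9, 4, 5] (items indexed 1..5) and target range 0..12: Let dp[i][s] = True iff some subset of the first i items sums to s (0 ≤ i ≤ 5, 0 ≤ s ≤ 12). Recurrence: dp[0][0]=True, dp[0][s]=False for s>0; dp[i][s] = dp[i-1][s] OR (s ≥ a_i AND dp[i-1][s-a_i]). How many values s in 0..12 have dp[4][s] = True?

i\s   0   1   2   3   4   5   6   7   8   9  10  11  12
  0   T   F   F   F   F   F   F   F   F   F   F   F   F
  1   T   F   F   F   T   F   F   F   F   F   F   F   F
  2   T   T   F   F   T   T   F   F   F   F   F   F   F
  3   T   T   F   F   T   T   F   F   F   T   T   F   F
  4   T   T   F   F   T   T   F   F   T   T   T   F   F
  5   T   T   F   F   T   T   T   F   T   T   T   F   F

7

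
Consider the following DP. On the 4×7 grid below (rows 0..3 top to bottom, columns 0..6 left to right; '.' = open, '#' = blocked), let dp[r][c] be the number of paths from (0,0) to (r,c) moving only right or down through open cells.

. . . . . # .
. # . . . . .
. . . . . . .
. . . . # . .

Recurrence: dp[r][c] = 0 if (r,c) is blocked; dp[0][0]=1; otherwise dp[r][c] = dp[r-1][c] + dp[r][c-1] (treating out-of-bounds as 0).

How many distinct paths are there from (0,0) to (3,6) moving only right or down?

r\c   0   1   2   3   4   5   6
  0   1   1   1   1   1   0   0
  1   1   0   1   2   3   3   3
  2   1   1   2   4   7  10  13
  3   1   2   4   8   0  10  23

23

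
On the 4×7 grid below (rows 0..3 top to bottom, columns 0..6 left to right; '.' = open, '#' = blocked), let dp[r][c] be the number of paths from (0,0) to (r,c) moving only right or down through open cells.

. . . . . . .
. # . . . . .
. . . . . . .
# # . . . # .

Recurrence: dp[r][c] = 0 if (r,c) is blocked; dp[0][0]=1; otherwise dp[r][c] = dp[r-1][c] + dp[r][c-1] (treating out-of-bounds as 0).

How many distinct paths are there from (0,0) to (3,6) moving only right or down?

16

r\c   0   1   2   3   4   5   6
  0   1   1   1   1   1   1   1
  1   1   0   1   2   3   4   5
  2   1   1   2   4   7  11  16
  3   0   0   2   6  13   0  16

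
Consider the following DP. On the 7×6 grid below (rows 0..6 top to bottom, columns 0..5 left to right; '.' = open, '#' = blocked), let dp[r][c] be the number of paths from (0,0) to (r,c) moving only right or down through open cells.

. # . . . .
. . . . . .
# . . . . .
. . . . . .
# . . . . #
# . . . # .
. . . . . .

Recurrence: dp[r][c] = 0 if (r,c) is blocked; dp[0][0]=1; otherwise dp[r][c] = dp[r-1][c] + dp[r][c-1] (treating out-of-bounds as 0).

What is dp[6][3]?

r\c   0   1   2   3   4   5
  0   1   0   0   0   0   0
  1   1   1   1   1   1   1
  2   0   1   2   3   4   5
  3   0   1   3   6  10  15
  4   0   1   4  10  20   0
  5   0   1   5  15   0   0
  6   0   1   6  21  21  21

21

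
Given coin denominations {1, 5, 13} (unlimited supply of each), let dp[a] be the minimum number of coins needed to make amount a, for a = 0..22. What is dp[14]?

 a  0  1  2  3  4  5  6  7  8  9 10 11 12 13 14 15 16 17 18 19 20 21 22
dp  0  1  2  3  4  1  2  3  4  5  2  3  4  1  2  3  4  5  2  3  4  5  6

2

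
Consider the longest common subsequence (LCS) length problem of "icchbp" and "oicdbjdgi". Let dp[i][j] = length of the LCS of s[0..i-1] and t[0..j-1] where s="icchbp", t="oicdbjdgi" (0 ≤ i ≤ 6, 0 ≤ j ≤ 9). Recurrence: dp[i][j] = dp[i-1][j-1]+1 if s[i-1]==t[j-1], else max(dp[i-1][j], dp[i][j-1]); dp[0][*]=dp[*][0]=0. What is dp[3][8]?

   ''  o  i  c  d  b  j  d  g  i
''  0  0  0  0  0  0  0  0  0  0
 i  0  0  1  1  1  1  1  1  1  1
 c  0  0  1  2  2  2  2  2  2  2
 c  0  0  1  2  2  2  2  2  2  2
 h  0  0  1  2  2  2  2  2  2  2
 b  0  0  1  2  2  3  3  3  3  3
 p  0  0  1  2  2  3  3  3  3  3

2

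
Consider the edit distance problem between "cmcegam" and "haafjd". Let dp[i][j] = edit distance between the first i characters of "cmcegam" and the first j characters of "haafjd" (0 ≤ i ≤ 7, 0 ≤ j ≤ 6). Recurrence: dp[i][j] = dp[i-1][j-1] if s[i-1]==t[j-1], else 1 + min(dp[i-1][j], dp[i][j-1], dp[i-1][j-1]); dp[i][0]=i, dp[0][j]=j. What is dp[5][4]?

   ''  h  a  a  f  j  d
''  0  1  2  3  4  5  6
 c  1  1  2  3  4  5  6
 m  2  2  2  3  4  5  6
 c  3  3  3  3  4  5  6
 e  4  4  4  4  4  5  6
 g  5  5  5  5  5  5  6
 a  6  6  5  5  6  6  6
 m  7  7  6  6  6  7  7

5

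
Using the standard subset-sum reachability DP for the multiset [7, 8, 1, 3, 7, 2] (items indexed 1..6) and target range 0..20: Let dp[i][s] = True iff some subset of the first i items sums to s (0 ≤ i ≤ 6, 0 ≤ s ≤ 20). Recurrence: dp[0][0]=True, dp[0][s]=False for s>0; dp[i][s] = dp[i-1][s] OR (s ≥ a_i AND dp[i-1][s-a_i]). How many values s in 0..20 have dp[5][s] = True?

16

i\s   0   1   2   3   4   5   6   7   8   9  10  11  12  13  14  15  16  17  18  19  20
  0   T   F   F   F   F   F   F   F   F   F   F   F   F   F   F   F   F   F   F   F   F
  1   T   F   F   F   F   F   F   T   F   F   F   F   F   F   F   F   F   F   F   F   F
  2   T   F   F   F   F   F   F   T   T   F   F   F   F   F   F   T   F   F   F   F   F
  3   T   T   F   F   F   F   F   T   T   T   F   F   F   F   F   T   T   F   F   F   F
  4   T   T   F   T   T   F   F   T   T   T   T   T   T   F   F   T   T   F   T   T   F
  5   T   T   F   T   T   F   F   T   T   T   T   T   T   F   T   T   T   T   T   T   F
  6   T   T   T   T   T   T   T   T   T   T   T   T   T   T   T   T   T   T   T   T   T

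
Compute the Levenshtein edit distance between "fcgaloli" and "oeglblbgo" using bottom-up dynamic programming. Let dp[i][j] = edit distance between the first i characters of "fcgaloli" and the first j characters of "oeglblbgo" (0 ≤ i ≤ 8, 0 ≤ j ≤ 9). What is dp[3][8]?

7

   ''  o  e  g  l  b  l  b  g  o
''  0  1  2  3  4  5  6  7  8  9
 f  1  1  2  3  4  5  6  7  8  9
 c  2  2  2  3  4  5  6  7  8  9
 g  3  3  3  2  3  4  5  6  7  8
 a  4  4  4  3  3  4  5  6  7  8
 l  5  5  5  4  3  4  4  5  6  7
 o  6  5  6  5  4  4  5  5  6  6
 l  7  6  6  6  5  5  4  5  6  7
 i  8  7  7  7  6  6  5  5  6  7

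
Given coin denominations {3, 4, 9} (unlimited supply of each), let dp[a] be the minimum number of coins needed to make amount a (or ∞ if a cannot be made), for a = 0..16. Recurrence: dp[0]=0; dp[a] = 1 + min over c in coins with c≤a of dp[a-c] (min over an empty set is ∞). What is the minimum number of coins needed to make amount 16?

3

 a  0  1  2  3  4  5  6  7  8  9 10 11 12 13 14 15 16
dp  0  -  -  1  1  -  2  2  2  1  3  3  2  2  4  3  3
(- denotes ∞ / unreachable)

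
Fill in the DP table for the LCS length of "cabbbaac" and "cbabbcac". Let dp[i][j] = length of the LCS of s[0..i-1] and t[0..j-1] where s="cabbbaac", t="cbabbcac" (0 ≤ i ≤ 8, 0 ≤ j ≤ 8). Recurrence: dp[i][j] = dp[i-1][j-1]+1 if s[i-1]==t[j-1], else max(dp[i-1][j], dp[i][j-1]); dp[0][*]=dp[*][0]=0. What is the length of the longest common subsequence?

6

   ''  c  b  a  b  b  c  a  c
''  0  0  0  0  0  0  0  0  0
 c  0  1  1  1  1  1  1  1  1
 a  0  1  1  2  2  2  2  2  2
 b  0  1  2  2  3  3  3  3  3
 b  0  1  2  2  3  4  4  4  4
 b  0  1  2  2  3  4  4  4  4
 a  0  1  2  3  3  4  4  5  5
 a  0  1  2  3  3  4  4  5  5
 c  0  1  2  3  3  4  5  5  6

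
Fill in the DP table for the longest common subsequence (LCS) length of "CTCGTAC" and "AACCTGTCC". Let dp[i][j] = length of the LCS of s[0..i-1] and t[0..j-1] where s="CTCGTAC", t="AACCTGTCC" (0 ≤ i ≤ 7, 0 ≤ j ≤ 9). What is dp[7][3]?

2

   ''  A  A  C  C  T  G  T  C  C
''  0  0  0  0  0  0  0  0  0  0
 C  0  0  0  1  1  1  1  1  1  1
 T  0  0  0  1  1  2  2  2  2  2
 C  0  0  0  1  2  2  2  2  3  3
 G  0  0  0  1  2  2  3  3  3  3
 T  0  0  0  1  2  3  3  4  4  4
 A  0  1  1  1  2  3  3  4  4  4
 C  0  1  1  2  2  3  3  4  5  5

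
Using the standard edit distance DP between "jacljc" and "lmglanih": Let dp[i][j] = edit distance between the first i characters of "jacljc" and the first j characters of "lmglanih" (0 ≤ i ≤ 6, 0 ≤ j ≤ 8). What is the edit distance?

   ''  l  m  g  l  a  n  i  h
''  0  1  2  3  4  5  6  7  8
 j  1  1  2  3  4  5  6  7  8
 a  2  2  2  3  4  4  5  6  7
 c  3  3  3  3  4  5  5  6  7
 l  4  3  4  4  3  4  5  6  7
 j  5  4  4  5  4  4  5  6  7
 c  6  5  5  5  5  5  5  6  7

7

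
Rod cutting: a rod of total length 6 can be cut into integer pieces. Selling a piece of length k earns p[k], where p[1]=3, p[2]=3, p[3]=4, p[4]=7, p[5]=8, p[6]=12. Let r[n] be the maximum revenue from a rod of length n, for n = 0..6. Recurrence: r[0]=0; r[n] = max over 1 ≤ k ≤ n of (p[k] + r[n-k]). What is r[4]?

12

   n    0    1    2    3    4    5    6
r[n]    0    3    6    9   12   15   18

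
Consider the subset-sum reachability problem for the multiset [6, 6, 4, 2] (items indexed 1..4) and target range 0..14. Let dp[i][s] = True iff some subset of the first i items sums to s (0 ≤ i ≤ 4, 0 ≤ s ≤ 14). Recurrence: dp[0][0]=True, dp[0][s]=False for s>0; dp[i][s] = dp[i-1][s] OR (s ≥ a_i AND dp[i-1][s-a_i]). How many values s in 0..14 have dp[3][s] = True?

5

i\s   0   1   2   3   4   5   6   7   8   9  10  11  12  13  14
  0   T   F   F   F   F   F   F   F   F   F   F   F   F   F   F
  1   T   F   F   F   F   F   T   F   F   F   F   F   F   F   F
  2   T   F   F   F   F   F   T   F   F   F   F   F   T   F   F
  3   T   F   F   F   T   F   T   F   F   F   T   F   T   F   F
  4   T   F   T   F   T   F   T   F   T   F   T   F   T   F   T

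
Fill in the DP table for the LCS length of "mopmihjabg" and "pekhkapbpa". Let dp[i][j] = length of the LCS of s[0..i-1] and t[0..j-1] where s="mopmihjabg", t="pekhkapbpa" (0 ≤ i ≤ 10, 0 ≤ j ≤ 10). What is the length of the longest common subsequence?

   ''  p  e  k  h  k  a  p  b  p  a
''  0  0  0  0  0  0  0  0  0  0  0
 m  0  0  0  0  0  0  0  0  0  0  0
 o  0  0  0  0  0  0  0  0  0  0  0
 p  0  1  1  1  1  1  1  1  1  1  1
 m  0  1  1  1  1  1  1  1  1  1  1
 i  0  1  1  1  1  1  1  1  1  1  1
 h  0  1  1  1  2  2  2  2  2  2  2
 j  0  1  1  1  2  2  2  2  2  2  2
 a  0  1  1  1  2  2  3  3  3  3  3
 b  0  1  1  1  2  2  3  3  4  4  4
 g  0  1  1  1  2  2  3  3  4  4  4

4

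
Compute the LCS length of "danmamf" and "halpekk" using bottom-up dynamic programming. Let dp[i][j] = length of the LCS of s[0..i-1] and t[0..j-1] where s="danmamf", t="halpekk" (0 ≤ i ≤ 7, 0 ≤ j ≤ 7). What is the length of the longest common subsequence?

1

   ''  h  a  l  p  e  k  k
''  0  0  0  0  0  0  0  0
 d  0  0  0  0  0  0  0  0
 a  0  0  1  1  1  1  1  1
 n  0  0  1  1  1  1  1  1
 m  0  0  1  1  1  1  1  1
 a  0  0  1  1  1  1  1  1
 m  0  0  1  1  1  1  1  1
 f  0  0  1  1  1  1  1  1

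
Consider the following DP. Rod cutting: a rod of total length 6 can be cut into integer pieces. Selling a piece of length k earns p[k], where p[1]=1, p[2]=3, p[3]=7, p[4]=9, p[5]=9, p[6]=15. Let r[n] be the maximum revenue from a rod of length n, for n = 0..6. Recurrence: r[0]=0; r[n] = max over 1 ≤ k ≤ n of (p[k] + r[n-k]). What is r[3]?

   n    0    1    2    3    4    5    6
r[n]    0    1    3    7    9   10   15

7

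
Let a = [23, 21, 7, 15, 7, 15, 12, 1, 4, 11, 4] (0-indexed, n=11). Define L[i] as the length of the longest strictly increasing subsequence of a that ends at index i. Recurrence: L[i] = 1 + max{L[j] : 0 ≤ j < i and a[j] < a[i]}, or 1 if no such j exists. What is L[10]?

   i    0    1    2    3    4    5    6    7    8    9   10
a[i]   23   21    7   15    7   15   12    1    4   11    4
L[i]    1    1    1    2    1    2    2    1    2    3    2

2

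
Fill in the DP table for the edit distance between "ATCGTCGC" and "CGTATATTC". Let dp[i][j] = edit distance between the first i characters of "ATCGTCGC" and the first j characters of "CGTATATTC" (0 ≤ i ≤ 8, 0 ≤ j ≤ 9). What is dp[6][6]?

5

   ''  C  G  T  A  T  A  T  T  C
''  0  1  2  3  4  5  6  7  8  9
 A  1  1  2  3  3  4  5  6  7  8
 T  2  2  2  2  3  3  4  5  6  7
 C  3  2  3  3  3  4  4  5  6  6
 G  4  3  2  3  4  4  5  5  6  7
 T  5  4  3  2  3  4  5  5  5  6
 C  6  5  4  3  3  4  5  6  6  5
 G  7  6  5  4  4  4  5  6  7  6
 C  8  7  6  5  5  5  5  6  7  7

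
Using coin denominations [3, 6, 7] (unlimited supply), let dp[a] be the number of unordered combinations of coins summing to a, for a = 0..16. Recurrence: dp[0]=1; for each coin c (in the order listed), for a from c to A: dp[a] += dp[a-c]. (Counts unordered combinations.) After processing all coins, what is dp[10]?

after  coin     0     1     2     3     4     5     6     7     8     9    10    11    12    13    14    15    16
          3     1     0     0     1     0     0     1     0     0     1     0     0     1     0     0     1     0
          6     1     0     0     1     0     0     2     0     0     2     0     0     3     0     0     3     0
          7     1     0     0     1     0     0     2     1     0     2     1     0     3     2     1     3     2

1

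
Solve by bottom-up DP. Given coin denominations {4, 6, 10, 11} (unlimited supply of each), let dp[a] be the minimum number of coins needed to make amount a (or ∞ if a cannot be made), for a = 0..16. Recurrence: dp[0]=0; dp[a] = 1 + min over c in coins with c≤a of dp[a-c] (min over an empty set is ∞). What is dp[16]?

 a  0  1  2  3  4  5  6  7  8  9 10 11 12 13 14 15 16
dp  0  -  -  -  1  -  1  -  2  -  1  1  2  -  2  2  2
(- denotes ∞ / unreachable)

2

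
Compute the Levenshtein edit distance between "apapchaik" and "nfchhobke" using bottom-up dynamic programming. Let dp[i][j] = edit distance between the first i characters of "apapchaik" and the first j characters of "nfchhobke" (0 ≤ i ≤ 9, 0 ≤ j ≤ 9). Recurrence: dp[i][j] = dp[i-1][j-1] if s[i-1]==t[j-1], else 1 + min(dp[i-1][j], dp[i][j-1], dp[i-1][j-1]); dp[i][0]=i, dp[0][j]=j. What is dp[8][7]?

7

   ''  n  f  c  h  h  o  b  k  e
''  0  1  2  3  4  5  6  7  8  9
 a  1  1  2  3  4  5  6  7  8  9
 p  2  2  2  3  4  5  6  7  8  9
 a  3  3  3  3  4  5  6  7  8  9
 p  4  4  4  4  4  5  6  7  8  9
 c  5  5  5  4  5  5  6  7  8  9
 h  6  6  6  5  4  5  6  7  8  9
 a  7  7  7  6  5  5  6  7  8  9
 i  8  8  8  7  6  6  6  7  8  9
 k  9  9  9  8  7  7  7  7  7  8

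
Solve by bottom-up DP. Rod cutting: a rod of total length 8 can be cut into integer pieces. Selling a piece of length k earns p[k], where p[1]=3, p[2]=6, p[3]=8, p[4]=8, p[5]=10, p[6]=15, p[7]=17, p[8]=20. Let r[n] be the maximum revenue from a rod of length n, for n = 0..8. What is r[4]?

   n    0    1    2    3    4    5    6    7    8
r[n]    0    3    6    9   12   15   18   21   24

12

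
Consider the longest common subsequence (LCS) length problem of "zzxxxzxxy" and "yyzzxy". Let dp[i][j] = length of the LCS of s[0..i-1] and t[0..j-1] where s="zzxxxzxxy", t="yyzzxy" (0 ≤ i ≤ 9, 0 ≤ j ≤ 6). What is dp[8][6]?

3

   ''  y  y  z  z  x  y
''  0  0  0  0  0  0  0
 z  0  0  0  1  1  1  1
 z  0  0  0  1  2  2  2
 x  0  0  0  1  2  3  3
 x  0  0  0  1  2  3  3
 x  0  0  0  1  2  3  3
 z  0  0  0  1  2  3  3
 x  0  0  0  1  2  3  3
 x  0  0  0  1  2  3  3
 y  0  1  1  1  2  3  4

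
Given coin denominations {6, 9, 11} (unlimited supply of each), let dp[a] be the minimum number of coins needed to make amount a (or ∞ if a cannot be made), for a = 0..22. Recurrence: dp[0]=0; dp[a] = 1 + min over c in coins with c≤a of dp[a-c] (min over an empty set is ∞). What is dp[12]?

 a  0  1  2  3  4  5  6  7  8  9 10 11 12 13 14 15 16 17 18 19 20 21 22
dp  0  -  -  -  -  -  1  -  -  1  -  1  2  -  -  2  -  2  2  -  2  3  2
(- denotes ∞ / unreachable)

2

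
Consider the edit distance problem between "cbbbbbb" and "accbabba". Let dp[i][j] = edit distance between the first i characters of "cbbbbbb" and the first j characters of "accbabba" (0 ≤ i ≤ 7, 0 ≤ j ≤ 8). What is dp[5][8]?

4

   ''  a  c  c  b  a  b  b  a
''  0  1  2  3  4  5  6  7  8
 c  1  1  1  2  3  4  5  6  7
 b  2  2  2  2  2  3  4  5  6
 b  3  3  3  3  2  3  3  4  5
 b  4  4  4  4  3  3  3  3  4
 b  5  5  5  5  4  4  3  3  4
 b  6  6  6  6  5  5  4  3  4
 b  7  7  7  7  6  6  5  4  4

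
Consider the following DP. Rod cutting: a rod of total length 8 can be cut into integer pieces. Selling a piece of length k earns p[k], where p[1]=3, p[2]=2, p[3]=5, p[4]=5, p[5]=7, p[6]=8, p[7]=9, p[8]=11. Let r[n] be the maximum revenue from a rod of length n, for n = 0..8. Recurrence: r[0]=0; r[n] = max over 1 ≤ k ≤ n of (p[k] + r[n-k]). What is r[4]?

12

   n    0    1    2    3    4    5    6    7    8
r[n]    0    3    6    9   12   15   18   21   24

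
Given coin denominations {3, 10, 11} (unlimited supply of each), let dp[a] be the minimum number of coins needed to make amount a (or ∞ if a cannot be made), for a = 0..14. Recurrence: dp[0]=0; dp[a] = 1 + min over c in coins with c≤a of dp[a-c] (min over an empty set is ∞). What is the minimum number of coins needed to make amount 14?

 a  0  1  2  3  4  5  6  7  8  9 10 11 12 13 14
dp  0  -  -  1  -  -  2  -  -  3  1  1  4  2  2
(- denotes ∞ / unreachable)

2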